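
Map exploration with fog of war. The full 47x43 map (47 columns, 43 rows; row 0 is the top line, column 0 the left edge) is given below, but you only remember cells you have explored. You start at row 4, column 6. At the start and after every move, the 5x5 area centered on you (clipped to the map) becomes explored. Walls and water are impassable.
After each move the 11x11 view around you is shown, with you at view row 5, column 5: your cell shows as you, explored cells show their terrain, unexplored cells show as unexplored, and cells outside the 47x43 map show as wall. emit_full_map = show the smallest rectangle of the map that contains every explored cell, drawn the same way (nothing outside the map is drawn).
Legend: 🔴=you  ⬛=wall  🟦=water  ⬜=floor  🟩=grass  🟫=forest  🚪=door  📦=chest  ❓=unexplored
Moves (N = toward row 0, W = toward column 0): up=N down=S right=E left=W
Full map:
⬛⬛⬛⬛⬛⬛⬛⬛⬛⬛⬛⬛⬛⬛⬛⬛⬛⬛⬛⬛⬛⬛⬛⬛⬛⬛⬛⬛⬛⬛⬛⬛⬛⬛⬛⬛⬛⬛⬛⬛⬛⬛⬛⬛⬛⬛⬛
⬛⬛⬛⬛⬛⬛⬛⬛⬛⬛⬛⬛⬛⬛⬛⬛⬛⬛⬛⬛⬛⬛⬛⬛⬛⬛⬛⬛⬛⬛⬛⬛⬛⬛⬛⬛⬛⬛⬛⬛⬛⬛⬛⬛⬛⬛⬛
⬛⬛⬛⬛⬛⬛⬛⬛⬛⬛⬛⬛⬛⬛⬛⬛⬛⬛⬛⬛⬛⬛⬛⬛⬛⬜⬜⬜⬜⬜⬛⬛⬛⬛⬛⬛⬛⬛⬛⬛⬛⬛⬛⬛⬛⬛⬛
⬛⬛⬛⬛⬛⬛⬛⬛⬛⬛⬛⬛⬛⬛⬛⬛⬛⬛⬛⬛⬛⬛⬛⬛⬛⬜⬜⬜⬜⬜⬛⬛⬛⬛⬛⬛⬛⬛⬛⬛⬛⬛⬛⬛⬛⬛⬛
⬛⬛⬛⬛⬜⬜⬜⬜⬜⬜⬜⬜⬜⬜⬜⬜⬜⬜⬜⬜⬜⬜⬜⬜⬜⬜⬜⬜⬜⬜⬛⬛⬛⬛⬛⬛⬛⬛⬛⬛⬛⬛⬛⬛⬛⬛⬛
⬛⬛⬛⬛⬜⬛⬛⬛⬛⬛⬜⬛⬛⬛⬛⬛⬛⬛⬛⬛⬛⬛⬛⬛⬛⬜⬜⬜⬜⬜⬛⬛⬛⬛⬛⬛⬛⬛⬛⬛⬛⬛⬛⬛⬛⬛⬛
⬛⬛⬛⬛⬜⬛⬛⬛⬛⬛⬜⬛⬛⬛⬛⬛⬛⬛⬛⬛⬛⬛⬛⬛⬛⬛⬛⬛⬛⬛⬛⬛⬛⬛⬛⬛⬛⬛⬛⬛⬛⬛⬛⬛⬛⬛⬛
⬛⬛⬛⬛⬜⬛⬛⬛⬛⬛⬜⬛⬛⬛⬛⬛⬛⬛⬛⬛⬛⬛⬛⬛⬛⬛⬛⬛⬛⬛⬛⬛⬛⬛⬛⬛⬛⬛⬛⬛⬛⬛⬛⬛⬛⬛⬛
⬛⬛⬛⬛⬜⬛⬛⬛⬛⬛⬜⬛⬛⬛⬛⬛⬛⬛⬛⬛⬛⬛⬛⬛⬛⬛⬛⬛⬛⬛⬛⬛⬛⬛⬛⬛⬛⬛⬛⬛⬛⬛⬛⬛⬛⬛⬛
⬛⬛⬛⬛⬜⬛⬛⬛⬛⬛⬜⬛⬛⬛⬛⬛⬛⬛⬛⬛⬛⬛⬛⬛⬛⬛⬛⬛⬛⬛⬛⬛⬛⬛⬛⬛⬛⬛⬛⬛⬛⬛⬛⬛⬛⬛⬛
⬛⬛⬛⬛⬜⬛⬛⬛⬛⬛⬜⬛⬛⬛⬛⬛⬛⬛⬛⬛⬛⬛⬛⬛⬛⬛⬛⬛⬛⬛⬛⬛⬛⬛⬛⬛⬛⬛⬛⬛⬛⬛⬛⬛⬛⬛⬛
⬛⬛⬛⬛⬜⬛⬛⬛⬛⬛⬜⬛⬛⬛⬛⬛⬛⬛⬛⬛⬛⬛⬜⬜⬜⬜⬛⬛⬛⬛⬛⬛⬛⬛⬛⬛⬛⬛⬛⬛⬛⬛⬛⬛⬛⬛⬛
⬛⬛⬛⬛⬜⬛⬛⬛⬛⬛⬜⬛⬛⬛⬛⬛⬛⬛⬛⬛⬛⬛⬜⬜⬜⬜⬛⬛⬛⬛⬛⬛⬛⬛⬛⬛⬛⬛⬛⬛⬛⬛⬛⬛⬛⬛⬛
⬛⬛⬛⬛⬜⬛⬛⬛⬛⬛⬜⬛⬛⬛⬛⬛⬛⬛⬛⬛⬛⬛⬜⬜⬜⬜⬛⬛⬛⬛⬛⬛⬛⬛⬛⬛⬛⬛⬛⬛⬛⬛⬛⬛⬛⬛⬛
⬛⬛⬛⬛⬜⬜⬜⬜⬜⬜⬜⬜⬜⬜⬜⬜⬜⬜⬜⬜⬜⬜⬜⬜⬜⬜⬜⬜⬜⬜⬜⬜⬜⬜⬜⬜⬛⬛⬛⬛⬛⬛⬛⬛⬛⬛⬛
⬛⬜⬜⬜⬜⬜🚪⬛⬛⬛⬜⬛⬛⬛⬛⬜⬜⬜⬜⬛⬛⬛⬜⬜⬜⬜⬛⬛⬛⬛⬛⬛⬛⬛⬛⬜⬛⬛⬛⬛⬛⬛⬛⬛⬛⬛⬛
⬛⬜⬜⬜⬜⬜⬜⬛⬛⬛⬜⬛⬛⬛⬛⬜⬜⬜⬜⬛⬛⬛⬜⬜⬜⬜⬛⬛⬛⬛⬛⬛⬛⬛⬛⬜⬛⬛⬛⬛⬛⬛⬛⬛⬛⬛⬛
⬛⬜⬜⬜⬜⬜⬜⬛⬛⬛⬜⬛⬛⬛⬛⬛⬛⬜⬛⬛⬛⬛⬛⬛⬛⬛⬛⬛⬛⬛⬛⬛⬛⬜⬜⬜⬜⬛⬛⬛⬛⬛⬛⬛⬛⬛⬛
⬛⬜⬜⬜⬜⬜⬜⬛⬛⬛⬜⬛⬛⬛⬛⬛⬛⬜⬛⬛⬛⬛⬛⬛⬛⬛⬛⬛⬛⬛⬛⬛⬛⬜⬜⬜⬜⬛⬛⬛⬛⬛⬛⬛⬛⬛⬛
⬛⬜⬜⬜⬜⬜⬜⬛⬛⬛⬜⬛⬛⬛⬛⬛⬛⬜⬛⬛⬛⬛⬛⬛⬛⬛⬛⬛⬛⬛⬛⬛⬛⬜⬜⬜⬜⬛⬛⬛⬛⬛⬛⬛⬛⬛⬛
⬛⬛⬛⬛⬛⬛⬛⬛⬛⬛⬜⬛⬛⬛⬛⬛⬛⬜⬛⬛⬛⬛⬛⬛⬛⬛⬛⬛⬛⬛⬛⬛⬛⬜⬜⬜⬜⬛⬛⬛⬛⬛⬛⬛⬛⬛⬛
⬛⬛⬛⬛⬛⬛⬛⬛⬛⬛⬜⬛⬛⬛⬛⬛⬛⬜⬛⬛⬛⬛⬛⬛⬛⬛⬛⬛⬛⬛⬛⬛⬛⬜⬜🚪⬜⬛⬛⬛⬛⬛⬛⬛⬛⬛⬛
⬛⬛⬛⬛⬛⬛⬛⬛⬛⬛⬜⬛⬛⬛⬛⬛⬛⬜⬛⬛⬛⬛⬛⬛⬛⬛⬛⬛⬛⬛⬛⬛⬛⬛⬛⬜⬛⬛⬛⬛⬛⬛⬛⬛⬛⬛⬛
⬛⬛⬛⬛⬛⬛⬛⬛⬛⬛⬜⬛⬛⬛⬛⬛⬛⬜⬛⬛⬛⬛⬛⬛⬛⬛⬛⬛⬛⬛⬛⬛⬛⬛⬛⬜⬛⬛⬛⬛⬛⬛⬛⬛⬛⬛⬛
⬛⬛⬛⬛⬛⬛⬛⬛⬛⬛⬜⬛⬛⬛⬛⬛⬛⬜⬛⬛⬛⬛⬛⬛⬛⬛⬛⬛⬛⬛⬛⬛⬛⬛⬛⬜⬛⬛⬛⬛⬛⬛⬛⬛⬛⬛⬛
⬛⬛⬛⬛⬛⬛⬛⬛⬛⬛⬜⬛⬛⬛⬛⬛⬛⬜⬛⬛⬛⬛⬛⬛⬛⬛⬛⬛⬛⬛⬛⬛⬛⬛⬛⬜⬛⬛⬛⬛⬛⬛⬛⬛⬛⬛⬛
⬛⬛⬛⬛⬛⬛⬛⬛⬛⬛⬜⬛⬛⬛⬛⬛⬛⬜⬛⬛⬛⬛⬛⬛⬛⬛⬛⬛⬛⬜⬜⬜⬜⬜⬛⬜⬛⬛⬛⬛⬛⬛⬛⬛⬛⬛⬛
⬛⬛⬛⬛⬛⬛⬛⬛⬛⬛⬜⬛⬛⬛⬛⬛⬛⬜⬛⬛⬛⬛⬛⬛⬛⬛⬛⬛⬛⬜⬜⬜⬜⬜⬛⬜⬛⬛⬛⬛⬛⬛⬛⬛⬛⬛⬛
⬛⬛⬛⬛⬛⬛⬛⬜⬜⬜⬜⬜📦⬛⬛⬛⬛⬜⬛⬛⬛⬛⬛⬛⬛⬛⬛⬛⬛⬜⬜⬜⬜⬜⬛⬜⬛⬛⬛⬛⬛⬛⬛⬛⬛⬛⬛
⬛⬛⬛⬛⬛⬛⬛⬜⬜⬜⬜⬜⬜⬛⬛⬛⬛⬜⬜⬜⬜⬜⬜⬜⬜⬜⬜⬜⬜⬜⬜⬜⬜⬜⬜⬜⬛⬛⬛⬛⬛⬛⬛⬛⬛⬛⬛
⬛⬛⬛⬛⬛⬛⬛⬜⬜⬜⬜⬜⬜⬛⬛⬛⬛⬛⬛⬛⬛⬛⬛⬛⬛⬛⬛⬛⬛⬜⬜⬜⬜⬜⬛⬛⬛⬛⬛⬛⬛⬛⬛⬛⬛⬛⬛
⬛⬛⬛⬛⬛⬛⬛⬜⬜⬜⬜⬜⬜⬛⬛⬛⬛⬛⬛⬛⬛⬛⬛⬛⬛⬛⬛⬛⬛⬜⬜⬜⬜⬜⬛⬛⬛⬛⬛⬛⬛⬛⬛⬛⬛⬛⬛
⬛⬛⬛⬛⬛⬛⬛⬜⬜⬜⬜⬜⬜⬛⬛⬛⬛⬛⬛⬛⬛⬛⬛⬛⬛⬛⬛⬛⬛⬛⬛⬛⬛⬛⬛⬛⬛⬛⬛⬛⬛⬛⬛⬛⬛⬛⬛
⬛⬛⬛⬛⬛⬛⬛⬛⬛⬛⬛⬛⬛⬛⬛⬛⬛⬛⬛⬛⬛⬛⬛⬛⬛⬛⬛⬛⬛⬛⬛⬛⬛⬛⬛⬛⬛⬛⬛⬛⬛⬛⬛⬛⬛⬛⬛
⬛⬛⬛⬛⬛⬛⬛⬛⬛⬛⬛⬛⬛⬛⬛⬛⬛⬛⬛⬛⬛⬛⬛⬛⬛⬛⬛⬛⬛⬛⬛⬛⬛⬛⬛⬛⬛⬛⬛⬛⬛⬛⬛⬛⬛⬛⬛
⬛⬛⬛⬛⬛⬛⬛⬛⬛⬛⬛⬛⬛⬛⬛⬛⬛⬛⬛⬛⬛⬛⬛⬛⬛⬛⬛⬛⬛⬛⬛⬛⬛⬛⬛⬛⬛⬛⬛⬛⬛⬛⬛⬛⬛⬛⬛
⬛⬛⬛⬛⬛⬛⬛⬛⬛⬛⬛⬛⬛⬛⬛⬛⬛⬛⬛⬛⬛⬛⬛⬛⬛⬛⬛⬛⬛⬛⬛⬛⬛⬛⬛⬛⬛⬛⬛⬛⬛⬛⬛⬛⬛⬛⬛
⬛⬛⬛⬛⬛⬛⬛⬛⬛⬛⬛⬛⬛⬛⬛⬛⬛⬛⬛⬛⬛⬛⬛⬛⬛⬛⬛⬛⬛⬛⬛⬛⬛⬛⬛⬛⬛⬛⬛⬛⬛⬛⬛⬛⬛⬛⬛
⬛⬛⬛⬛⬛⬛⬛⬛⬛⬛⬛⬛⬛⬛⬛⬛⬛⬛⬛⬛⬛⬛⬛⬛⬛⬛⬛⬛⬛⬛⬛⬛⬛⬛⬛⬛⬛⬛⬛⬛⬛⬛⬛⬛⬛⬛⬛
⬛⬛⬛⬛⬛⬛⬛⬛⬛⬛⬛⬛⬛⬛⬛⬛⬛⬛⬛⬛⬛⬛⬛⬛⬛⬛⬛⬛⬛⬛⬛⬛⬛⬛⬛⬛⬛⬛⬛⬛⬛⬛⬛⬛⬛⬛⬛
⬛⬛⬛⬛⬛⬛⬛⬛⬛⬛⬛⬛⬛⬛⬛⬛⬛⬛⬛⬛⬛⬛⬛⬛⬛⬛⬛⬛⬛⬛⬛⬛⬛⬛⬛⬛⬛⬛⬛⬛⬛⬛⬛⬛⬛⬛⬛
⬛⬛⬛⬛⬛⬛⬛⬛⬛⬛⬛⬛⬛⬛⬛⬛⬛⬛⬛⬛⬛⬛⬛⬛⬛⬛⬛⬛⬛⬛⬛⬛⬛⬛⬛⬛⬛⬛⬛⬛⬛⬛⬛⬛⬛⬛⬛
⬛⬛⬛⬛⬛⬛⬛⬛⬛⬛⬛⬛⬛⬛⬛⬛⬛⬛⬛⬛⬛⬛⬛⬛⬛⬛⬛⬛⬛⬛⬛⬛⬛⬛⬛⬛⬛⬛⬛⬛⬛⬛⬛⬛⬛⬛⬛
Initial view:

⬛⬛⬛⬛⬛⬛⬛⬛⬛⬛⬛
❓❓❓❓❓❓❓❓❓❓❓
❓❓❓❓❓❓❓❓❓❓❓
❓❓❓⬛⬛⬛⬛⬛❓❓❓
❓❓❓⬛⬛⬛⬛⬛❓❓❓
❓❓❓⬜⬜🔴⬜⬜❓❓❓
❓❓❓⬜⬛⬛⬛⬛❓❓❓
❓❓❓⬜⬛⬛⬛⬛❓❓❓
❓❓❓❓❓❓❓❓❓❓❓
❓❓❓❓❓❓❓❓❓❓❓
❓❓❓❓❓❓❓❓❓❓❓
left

⬛⬛⬛⬛⬛⬛⬛⬛⬛⬛⬛
❓❓❓❓❓❓❓❓❓❓❓
❓❓❓❓❓❓❓❓❓❓❓
❓❓❓⬛⬛⬛⬛⬛⬛❓❓
❓❓❓⬛⬛⬛⬛⬛⬛❓❓
❓❓❓⬛⬜🔴⬜⬜⬜❓❓
❓❓❓⬛⬜⬛⬛⬛⬛❓❓
❓❓❓⬛⬜⬛⬛⬛⬛❓❓
❓❓❓❓❓❓❓❓❓❓❓
❓❓❓❓❓❓❓❓❓❓❓
❓❓❓❓❓❓❓❓❓❓❓

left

⬛⬛⬛⬛⬛⬛⬛⬛⬛⬛⬛
⬛❓❓❓❓❓❓❓❓❓❓
⬛❓❓❓❓❓❓❓❓❓❓
⬛❓❓⬛⬛⬛⬛⬛⬛⬛❓
⬛❓❓⬛⬛⬛⬛⬛⬛⬛❓
⬛❓❓⬛⬛🔴⬜⬜⬜⬜❓
⬛❓❓⬛⬛⬜⬛⬛⬛⬛❓
⬛❓❓⬛⬛⬜⬛⬛⬛⬛❓
⬛❓❓❓❓❓❓❓❓❓❓
⬛❓❓❓❓❓❓❓❓❓❓
⬛❓❓❓❓❓❓❓❓❓❓

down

⬛❓❓❓❓❓❓❓❓❓❓
⬛❓❓❓❓❓❓❓❓❓❓
⬛❓❓⬛⬛⬛⬛⬛⬛⬛❓
⬛❓❓⬛⬛⬛⬛⬛⬛⬛❓
⬛❓❓⬛⬛⬜⬜⬜⬜⬜❓
⬛❓❓⬛⬛🔴⬛⬛⬛⬛❓
⬛❓❓⬛⬛⬜⬛⬛⬛⬛❓
⬛❓❓⬛⬛⬜⬛⬛❓❓❓
⬛❓❓❓❓❓❓❓❓❓❓
⬛❓❓❓❓❓❓❓❓❓❓
⬛❓❓❓❓❓❓❓❓❓❓

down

⬛❓❓❓❓❓❓❓❓❓❓
⬛❓❓⬛⬛⬛⬛⬛⬛⬛❓
⬛❓❓⬛⬛⬛⬛⬛⬛⬛❓
⬛❓❓⬛⬛⬜⬜⬜⬜⬜❓
⬛❓❓⬛⬛⬜⬛⬛⬛⬛❓
⬛❓❓⬛⬛🔴⬛⬛⬛⬛❓
⬛❓❓⬛⬛⬜⬛⬛❓❓❓
⬛❓❓⬛⬛⬜⬛⬛❓❓❓
⬛❓❓❓❓❓❓❓❓❓❓
⬛❓❓❓❓❓❓❓❓❓❓
⬛❓❓❓❓❓❓❓❓❓❓

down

⬛❓❓⬛⬛⬛⬛⬛⬛⬛❓
⬛❓❓⬛⬛⬛⬛⬛⬛⬛❓
⬛❓❓⬛⬛⬜⬜⬜⬜⬜❓
⬛❓❓⬛⬛⬜⬛⬛⬛⬛❓
⬛❓❓⬛⬛⬜⬛⬛⬛⬛❓
⬛❓❓⬛⬛🔴⬛⬛❓❓❓
⬛❓❓⬛⬛⬜⬛⬛❓❓❓
⬛❓❓⬛⬛⬜⬛⬛❓❓❓
⬛❓❓❓❓❓❓❓❓❓❓
⬛❓❓❓❓❓❓❓❓❓❓
⬛❓❓❓❓❓❓❓❓❓❓

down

⬛❓❓⬛⬛⬛⬛⬛⬛⬛❓
⬛❓❓⬛⬛⬜⬜⬜⬜⬜❓
⬛❓❓⬛⬛⬜⬛⬛⬛⬛❓
⬛❓❓⬛⬛⬜⬛⬛⬛⬛❓
⬛❓❓⬛⬛⬜⬛⬛❓❓❓
⬛❓❓⬛⬛🔴⬛⬛❓❓❓
⬛❓❓⬛⬛⬜⬛⬛❓❓❓
⬛❓❓⬛⬛⬜⬛⬛❓❓❓
⬛❓❓❓❓❓❓❓❓❓❓
⬛❓❓❓❓❓❓❓❓❓❓
⬛❓❓❓❓❓❓❓❓❓❓

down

⬛❓❓⬛⬛⬜⬜⬜⬜⬜❓
⬛❓❓⬛⬛⬜⬛⬛⬛⬛❓
⬛❓❓⬛⬛⬜⬛⬛⬛⬛❓
⬛❓❓⬛⬛⬜⬛⬛❓❓❓
⬛❓❓⬛⬛⬜⬛⬛❓❓❓
⬛❓❓⬛⬛🔴⬛⬛❓❓❓
⬛❓❓⬛⬛⬜⬛⬛❓❓❓
⬛❓❓⬛⬛⬜⬛⬛❓❓❓
⬛❓❓❓❓❓❓❓❓❓❓
⬛❓❓❓❓❓❓❓❓❓❓
⬛❓❓❓❓❓❓❓❓❓❓

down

⬛❓❓⬛⬛⬜⬛⬛⬛⬛❓
⬛❓❓⬛⬛⬜⬛⬛⬛⬛❓
⬛❓❓⬛⬛⬜⬛⬛❓❓❓
⬛❓❓⬛⬛⬜⬛⬛❓❓❓
⬛❓❓⬛⬛⬜⬛⬛❓❓❓
⬛❓❓⬛⬛🔴⬛⬛❓❓❓
⬛❓❓⬛⬛⬜⬛⬛❓❓❓
⬛❓❓⬛⬛⬜⬛⬛❓❓❓
⬛❓❓❓❓❓❓❓❓❓❓
⬛❓❓❓❓❓❓❓❓❓❓
⬛❓❓❓❓❓❓❓❓❓❓

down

⬛❓❓⬛⬛⬜⬛⬛⬛⬛❓
⬛❓❓⬛⬛⬜⬛⬛❓❓❓
⬛❓❓⬛⬛⬜⬛⬛❓❓❓
⬛❓❓⬛⬛⬜⬛⬛❓❓❓
⬛❓❓⬛⬛⬜⬛⬛❓❓❓
⬛❓❓⬛⬛🔴⬛⬛❓❓❓
⬛❓❓⬛⬛⬜⬛⬛❓❓❓
⬛❓❓⬛⬛⬜⬛⬛❓❓❓
⬛❓❓❓❓❓❓❓❓❓❓
⬛❓❓❓❓❓❓❓❓❓❓
⬛❓❓❓❓❓❓❓❓❓❓

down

⬛❓❓⬛⬛⬜⬛⬛❓❓❓
⬛❓❓⬛⬛⬜⬛⬛❓❓❓
⬛❓❓⬛⬛⬜⬛⬛❓❓❓
⬛❓❓⬛⬛⬜⬛⬛❓❓❓
⬛❓❓⬛⬛⬜⬛⬛❓❓❓
⬛❓❓⬛⬛🔴⬛⬛❓❓❓
⬛❓❓⬛⬛⬜⬛⬛❓❓❓
⬛❓❓⬛⬛⬜⬜⬜❓❓❓
⬛❓❓❓❓❓❓❓❓❓❓
⬛❓❓❓❓❓❓❓❓❓❓
⬛❓❓❓❓❓❓❓❓❓❓

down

⬛❓❓⬛⬛⬜⬛⬛❓❓❓
⬛❓❓⬛⬛⬜⬛⬛❓❓❓
⬛❓❓⬛⬛⬜⬛⬛❓❓❓
⬛❓❓⬛⬛⬜⬛⬛❓❓❓
⬛❓❓⬛⬛⬜⬛⬛❓❓❓
⬛❓❓⬛⬛🔴⬛⬛❓❓❓
⬛❓❓⬛⬛⬜⬜⬜❓❓❓
⬛❓❓⬜⬜⬜⬜🚪❓❓❓
⬛❓❓❓❓❓❓❓❓❓❓
⬛❓❓❓❓❓❓❓❓❓❓
⬛❓❓❓❓❓❓❓❓❓❓

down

⬛❓❓⬛⬛⬜⬛⬛❓❓❓
⬛❓❓⬛⬛⬜⬛⬛❓❓❓
⬛❓❓⬛⬛⬜⬛⬛❓❓❓
⬛❓❓⬛⬛⬜⬛⬛❓❓❓
⬛❓❓⬛⬛⬜⬛⬛❓❓❓
⬛❓❓⬛⬛🔴⬜⬜❓❓❓
⬛❓❓⬜⬜⬜⬜🚪❓❓❓
⬛❓❓⬜⬜⬜⬜⬜❓❓❓
⬛❓❓❓❓❓❓❓❓❓❓
⬛❓❓❓❓❓❓❓❓❓❓
⬛❓❓❓❓❓❓❓❓❓❓

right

❓❓⬛⬛⬜⬛⬛❓❓❓❓
❓❓⬛⬛⬜⬛⬛❓❓❓❓
❓❓⬛⬛⬜⬛⬛❓❓❓❓
❓❓⬛⬛⬜⬛⬛⬛❓❓❓
❓❓⬛⬛⬜⬛⬛⬛❓❓❓
❓❓⬛⬛⬜🔴⬜⬜❓❓❓
❓❓⬜⬜⬜⬜🚪⬛❓❓❓
❓❓⬜⬜⬜⬜⬜⬛❓❓❓
❓❓❓❓❓❓❓❓❓❓❓
❓❓❓❓❓❓❓❓❓❓❓
❓❓❓❓❓❓❓❓❓❓❓

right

❓⬛⬛⬜⬛⬛❓❓❓❓❓
❓⬛⬛⬜⬛⬛❓❓❓❓❓
❓⬛⬛⬜⬛⬛❓❓❓❓❓
❓⬛⬛⬜⬛⬛⬛⬛❓❓❓
❓⬛⬛⬜⬛⬛⬛⬛❓❓❓
❓⬛⬛⬜⬜🔴⬜⬜❓❓❓
❓⬜⬜⬜⬜🚪⬛⬛❓❓❓
❓⬜⬜⬜⬜⬜⬛⬛❓❓❓
❓❓❓❓❓❓❓❓❓❓❓
❓❓❓❓❓❓❓❓❓❓❓
❓❓❓❓❓❓❓❓❓❓❓

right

⬛⬛⬜⬛⬛❓❓❓❓❓❓
⬛⬛⬜⬛⬛❓❓❓❓❓❓
⬛⬛⬜⬛⬛❓❓❓❓❓❓
⬛⬛⬜⬛⬛⬛⬛⬛❓❓❓
⬛⬛⬜⬛⬛⬛⬛⬛❓❓❓
⬛⬛⬜⬜⬜🔴⬜⬜❓❓❓
⬜⬜⬜⬜🚪⬛⬛⬛❓❓❓
⬜⬜⬜⬜⬜⬛⬛⬛❓❓❓
❓❓❓❓❓❓❓❓❓❓❓
❓❓❓❓❓❓❓❓❓❓❓
❓❓❓❓❓❓❓❓❓❓❓

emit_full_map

⬛⬛⬛⬛⬛⬛⬛❓
⬛⬛⬛⬛⬛⬛⬛❓
⬛⬛⬜⬜⬜⬜⬜❓
⬛⬛⬜⬛⬛⬛⬛❓
⬛⬛⬜⬛⬛⬛⬛❓
⬛⬛⬜⬛⬛❓❓❓
⬛⬛⬜⬛⬛❓❓❓
⬛⬛⬜⬛⬛❓❓❓
⬛⬛⬜⬛⬛❓❓❓
⬛⬛⬜⬛⬛❓❓❓
⬛⬛⬜⬛⬛⬛⬛⬛
⬛⬛⬜⬛⬛⬛⬛⬛
⬛⬛⬜⬜⬜🔴⬜⬜
⬜⬜⬜⬜🚪⬛⬛⬛
⬜⬜⬜⬜⬜⬛⬛⬛

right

⬛⬜⬛⬛❓❓❓❓❓❓❓
⬛⬜⬛⬛❓❓❓❓❓❓❓
⬛⬜⬛⬛❓❓❓❓❓❓❓
⬛⬜⬛⬛⬛⬛⬛⬜❓❓❓
⬛⬜⬛⬛⬛⬛⬛⬜❓❓❓
⬛⬜⬜⬜⬜🔴⬜⬜❓❓❓
⬜⬜⬜🚪⬛⬛⬛⬜❓❓❓
⬜⬜⬜⬜⬛⬛⬛⬜❓❓❓
❓❓❓❓❓❓❓❓❓❓❓
❓❓❓❓❓❓❓❓❓❓❓
❓❓❓❓❓❓❓❓❓❓❓

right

⬜⬛⬛❓❓❓❓❓❓❓❓
⬜⬛⬛❓❓❓❓❓❓❓❓
⬜⬛⬛❓❓❓❓❓❓❓❓
⬜⬛⬛⬛⬛⬛⬜⬛❓❓❓
⬜⬛⬛⬛⬛⬛⬜⬛❓❓❓
⬜⬜⬜⬜⬜🔴⬜⬜❓❓❓
⬜⬜🚪⬛⬛⬛⬜⬛❓❓❓
⬜⬜⬜⬛⬛⬛⬜⬛❓❓❓
❓❓❓❓❓❓❓❓❓❓❓
❓❓❓❓❓❓❓❓❓❓❓
❓❓❓❓❓❓❓❓❓❓❓

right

⬛⬛❓❓❓❓❓❓❓❓❓
⬛⬛❓❓❓❓❓❓❓❓❓
⬛⬛❓❓❓❓❓❓❓❓❓
⬛⬛⬛⬛⬛⬜⬛⬛❓❓❓
⬛⬛⬛⬛⬛⬜⬛⬛❓❓❓
⬜⬜⬜⬜⬜🔴⬜⬜❓❓❓
⬜🚪⬛⬛⬛⬜⬛⬛❓❓❓
⬜⬜⬛⬛⬛⬜⬛⬛❓❓❓
❓❓❓❓❓❓❓❓❓❓❓
❓❓❓❓❓❓❓❓❓❓❓
❓❓❓❓❓❓❓❓❓❓❓

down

⬛⬛❓❓❓❓❓❓❓❓❓
⬛⬛❓❓❓❓❓❓❓❓❓
⬛⬛⬛⬛⬛⬜⬛⬛❓❓❓
⬛⬛⬛⬛⬛⬜⬛⬛❓❓❓
⬜⬜⬜⬜⬜⬜⬜⬜❓❓❓
⬜🚪⬛⬛⬛🔴⬛⬛❓❓❓
⬜⬜⬛⬛⬛⬜⬛⬛❓❓❓
❓❓❓⬛⬛⬜⬛⬛❓❓❓
❓❓❓❓❓❓❓❓❓❓❓
❓❓❓❓❓❓❓❓❓❓❓
❓❓❓❓❓❓❓❓❓❓❓

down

⬛⬛❓❓❓❓❓❓❓❓❓
⬛⬛⬛⬛⬛⬜⬛⬛❓❓❓
⬛⬛⬛⬛⬛⬜⬛⬛❓❓❓
⬜⬜⬜⬜⬜⬜⬜⬜❓❓❓
⬜🚪⬛⬛⬛⬜⬛⬛❓❓❓
⬜⬜⬛⬛⬛🔴⬛⬛❓❓❓
❓❓❓⬛⬛⬜⬛⬛❓❓❓
❓❓❓⬛⬛⬜⬛⬛❓❓❓
❓❓❓❓❓❓❓❓❓❓❓
❓❓❓❓❓❓❓❓❓❓❓
❓❓❓❓❓❓❓❓❓❓❓

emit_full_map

⬛⬛⬛⬛⬛⬛⬛❓❓❓❓
⬛⬛⬛⬛⬛⬛⬛❓❓❓❓
⬛⬛⬜⬜⬜⬜⬜❓❓❓❓
⬛⬛⬜⬛⬛⬛⬛❓❓❓❓
⬛⬛⬜⬛⬛⬛⬛❓❓❓❓
⬛⬛⬜⬛⬛❓❓❓❓❓❓
⬛⬛⬜⬛⬛❓❓❓❓❓❓
⬛⬛⬜⬛⬛❓❓❓❓❓❓
⬛⬛⬜⬛⬛❓❓❓❓❓❓
⬛⬛⬜⬛⬛❓❓❓❓❓❓
⬛⬛⬜⬛⬛⬛⬛⬛⬜⬛⬛
⬛⬛⬜⬛⬛⬛⬛⬛⬜⬛⬛
⬛⬛⬜⬜⬜⬜⬜⬜⬜⬜⬜
⬜⬜⬜⬜🚪⬛⬛⬛⬜⬛⬛
⬜⬜⬜⬜⬜⬛⬛⬛🔴⬛⬛
❓❓❓❓❓❓⬛⬛⬜⬛⬛
❓❓❓❓❓❓⬛⬛⬜⬛⬛

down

⬛⬛⬛⬛⬛⬜⬛⬛❓❓❓
⬛⬛⬛⬛⬛⬜⬛⬛❓❓❓
⬜⬜⬜⬜⬜⬜⬜⬜❓❓❓
⬜🚪⬛⬛⬛⬜⬛⬛❓❓❓
⬜⬜⬛⬛⬛⬜⬛⬛❓❓❓
❓❓❓⬛⬛🔴⬛⬛❓❓❓
❓❓❓⬛⬛⬜⬛⬛❓❓❓
❓❓❓⬛⬛⬜⬛⬛❓❓❓
❓❓❓❓❓❓❓❓❓❓❓
❓❓❓❓❓❓❓❓❓❓❓
❓❓❓❓❓❓❓❓❓❓❓

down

⬛⬛⬛⬛⬛⬜⬛⬛❓❓❓
⬜⬜⬜⬜⬜⬜⬜⬜❓❓❓
⬜🚪⬛⬛⬛⬜⬛⬛❓❓❓
⬜⬜⬛⬛⬛⬜⬛⬛❓❓❓
❓❓❓⬛⬛⬜⬛⬛❓❓❓
❓❓❓⬛⬛🔴⬛⬛❓❓❓
❓❓❓⬛⬛⬜⬛⬛❓❓❓
❓❓❓⬛⬛⬜⬛⬛❓❓❓
❓❓❓❓❓❓❓❓❓❓❓
❓❓❓❓❓❓❓❓❓❓❓
❓❓❓❓❓❓❓❓❓❓❓

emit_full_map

⬛⬛⬛⬛⬛⬛⬛❓❓❓❓
⬛⬛⬛⬛⬛⬛⬛❓❓❓❓
⬛⬛⬜⬜⬜⬜⬜❓❓❓❓
⬛⬛⬜⬛⬛⬛⬛❓❓❓❓
⬛⬛⬜⬛⬛⬛⬛❓❓❓❓
⬛⬛⬜⬛⬛❓❓❓❓❓❓
⬛⬛⬜⬛⬛❓❓❓❓❓❓
⬛⬛⬜⬛⬛❓❓❓❓❓❓
⬛⬛⬜⬛⬛❓❓❓❓❓❓
⬛⬛⬜⬛⬛❓❓❓❓❓❓
⬛⬛⬜⬛⬛⬛⬛⬛⬜⬛⬛
⬛⬛⬜⬛⬛⬛⬛⬛⬜⬛⬛
⬛⬛⬜⬜⬜⬜⬜⬜⬜⬜⬜
⬜⬜⬜⬜🚪⬛⬛⬛⬜⬛⬛
⬜⬜⬜⬜⬜⬛⬛⬛⬜⬛⬛
❓❓❓❓❓❓⬛⬛⬜⬛⬛
❓❓❓❓❓❓⬛⬛🔴⬛⬛
❓❓❓❓❓❓⬛⬛⬜⬛⬛
❓❓❓❓❓❓⬛⬛⬜⬛⬛


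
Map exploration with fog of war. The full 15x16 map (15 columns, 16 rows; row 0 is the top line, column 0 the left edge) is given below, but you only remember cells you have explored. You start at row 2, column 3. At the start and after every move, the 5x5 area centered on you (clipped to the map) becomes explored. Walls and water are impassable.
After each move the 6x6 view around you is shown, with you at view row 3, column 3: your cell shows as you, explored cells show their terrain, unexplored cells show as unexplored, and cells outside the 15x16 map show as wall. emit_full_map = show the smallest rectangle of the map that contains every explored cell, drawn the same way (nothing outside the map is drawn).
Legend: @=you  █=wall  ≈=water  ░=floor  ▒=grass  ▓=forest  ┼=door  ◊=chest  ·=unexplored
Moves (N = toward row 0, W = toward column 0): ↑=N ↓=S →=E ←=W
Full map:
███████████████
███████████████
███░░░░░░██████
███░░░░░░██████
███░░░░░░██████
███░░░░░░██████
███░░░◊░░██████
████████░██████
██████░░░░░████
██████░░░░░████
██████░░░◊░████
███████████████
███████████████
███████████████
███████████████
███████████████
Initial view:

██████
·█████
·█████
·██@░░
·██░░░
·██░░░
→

██████
██████
██████
██░@░░
██░░░░
██░░░░

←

██████
·█████
·█████
·██@░░
·██░░░
·██░░░

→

██████
██████
██████
██░@░░
██░░░░
██░░░░

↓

██████
██████
██░░░░
██░@░░
██░░░░
·█░░░░

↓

██████
██░░░░
██░░░░
██░@░░
·█░░░░
·█░░░◊

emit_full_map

██████
██████
██░░░░
██░░░░
██░@░░
·█░░░░
·█░░░◊

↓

██░░░░
██░░░░
██░░░░
·█░@░░
·█░░░◊
·█████

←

·██░░░
·██░░░
·██░░░
·██@░░
·██░░░
·█████

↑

·█████
·██░░░
·██░░░
·██@░░
·██░░░
·██░░░

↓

·██░░░
·██░░░
·██░░░
·██@░░
·██░░░
·█████

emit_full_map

██████
██████
██░░░░
██░░░░
██░░░░
██@░░░
██░░░◊
██████

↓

·██░░░
·██░░░
·██░░░
·██@░░
·█████
·█████


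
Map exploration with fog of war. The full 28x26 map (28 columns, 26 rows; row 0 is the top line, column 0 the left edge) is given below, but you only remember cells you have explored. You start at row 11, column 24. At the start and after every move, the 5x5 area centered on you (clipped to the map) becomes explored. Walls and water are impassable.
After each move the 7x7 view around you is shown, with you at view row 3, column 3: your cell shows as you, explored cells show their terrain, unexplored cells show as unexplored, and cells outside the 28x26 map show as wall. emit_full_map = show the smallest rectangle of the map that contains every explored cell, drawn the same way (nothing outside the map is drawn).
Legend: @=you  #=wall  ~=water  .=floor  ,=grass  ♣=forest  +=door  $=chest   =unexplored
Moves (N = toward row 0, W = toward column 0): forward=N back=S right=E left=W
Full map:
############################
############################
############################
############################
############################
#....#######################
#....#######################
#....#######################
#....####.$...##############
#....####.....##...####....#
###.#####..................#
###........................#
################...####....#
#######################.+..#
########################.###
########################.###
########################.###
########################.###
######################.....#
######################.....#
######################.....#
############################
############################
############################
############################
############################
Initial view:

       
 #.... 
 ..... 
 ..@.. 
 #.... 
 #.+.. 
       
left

       
 ##....
 ......
 ..@...
 ##....
 ##.+..
       

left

       
 ###...
 ......
 ..@...
 ###...
 ###.+.
       

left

       
 ####..
 ......
 ..@...
 ####..
 ####.+
       

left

       
 .####.
 ......
 ..@...
 .####.
 #####.
       

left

       
 ..####
 ......
 ..@...
 ..####
 ######
       

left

       
 ...###
 ......
 ..@...
 ...###
 ######
       

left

       
 #...##
 ......
 ..@...
 #...##
 ######
       

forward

       
 ##### 
 #...##
 ..@...
 ......
 #...##
 ######

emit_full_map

#####       
#...####....
..@.........
............
#...####....
########.+..

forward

       
 ##### 
 ##### 
 #.@.##
 ......
 ......
 #...##

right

       
###### 
###### 
#..@###
.......
.......
#...###

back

###### 
###### 
#...###
...@...
.......
#...###
#######

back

###### 
#...###
.......
...@...
#...###
#######
       

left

 ######
 #...##
 ......
 ..@...
 #...##
 ######
       

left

  #####
 ##...#
 ......
 ..@...
 ##...#
 ######
       

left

   ####
 .##...
 ......
 ..@...
 ###...
 ######
       

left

    ###
 ..##..
 ......
 ..@...
 ####..
 ######
       

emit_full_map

   ######      
   ######      
..##...####....
...............
..@............
####...####....
###########.+..

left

     ##
 ...##.
 ......
 ..@...
 #####.
 ######
       

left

      #
 ....##
 ......
 ..@...
 ######
 ######
       

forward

      #
 $...##
 ....##
 ..@...
 ......
 ######
 ######

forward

       
 ######
 $...##
 ..@.##
 ......
 ......
 ######

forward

       
 ##### 
 ######
 $.@.##
 ....##
 ......
 ......

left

       
 ######
 ######
 .$@..#
 .....#
 ......
  .....

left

       
 ######
 ######
 #.@...
 #.....
 #.....
   ....

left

       
 ######
 ######
 ##@$..
 ##....
 ##....
    ...

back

 ######
 ######
 ##.$..
 ##@...
 ##....
 ......
    ###

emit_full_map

########            
##############      
##.$...#######      
##@....##...####....
##..................
....................
   ######...####....
   #############.+..

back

 ######
 ##.$..
 ##....
 ##@...
 ......
 ######
    ###

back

 ##.$..
 ##....
 ##....
 ..@...
 ######
 ######
       

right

##.$...
##.....
##.....
...@...
#######
#######
       

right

#.$...#
#.....#
#......
...@...
#######
#######
       

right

.$...##
.....##
.......
...@...
#######
#######
       

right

$...###
....##.
.......
...@...
######.
#######
       

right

...####
...##..
.......
...@...
#####..
#######
       

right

..#####
..##...
.......
...@...
####...
#######
       

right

.######
.##...#
.......
...@...
###...#
#######
       

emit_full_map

########            
##############      
##.$...#######      
##.....##...####....
##..................
.........@..........
#########...####....
################.+..

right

#######
##...##
.......
...@...
##...##
#######
       

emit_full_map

########            
##############      
##.$...#######      
##.....##...####....
##..................
..........@.........
#########...####....
################.+..


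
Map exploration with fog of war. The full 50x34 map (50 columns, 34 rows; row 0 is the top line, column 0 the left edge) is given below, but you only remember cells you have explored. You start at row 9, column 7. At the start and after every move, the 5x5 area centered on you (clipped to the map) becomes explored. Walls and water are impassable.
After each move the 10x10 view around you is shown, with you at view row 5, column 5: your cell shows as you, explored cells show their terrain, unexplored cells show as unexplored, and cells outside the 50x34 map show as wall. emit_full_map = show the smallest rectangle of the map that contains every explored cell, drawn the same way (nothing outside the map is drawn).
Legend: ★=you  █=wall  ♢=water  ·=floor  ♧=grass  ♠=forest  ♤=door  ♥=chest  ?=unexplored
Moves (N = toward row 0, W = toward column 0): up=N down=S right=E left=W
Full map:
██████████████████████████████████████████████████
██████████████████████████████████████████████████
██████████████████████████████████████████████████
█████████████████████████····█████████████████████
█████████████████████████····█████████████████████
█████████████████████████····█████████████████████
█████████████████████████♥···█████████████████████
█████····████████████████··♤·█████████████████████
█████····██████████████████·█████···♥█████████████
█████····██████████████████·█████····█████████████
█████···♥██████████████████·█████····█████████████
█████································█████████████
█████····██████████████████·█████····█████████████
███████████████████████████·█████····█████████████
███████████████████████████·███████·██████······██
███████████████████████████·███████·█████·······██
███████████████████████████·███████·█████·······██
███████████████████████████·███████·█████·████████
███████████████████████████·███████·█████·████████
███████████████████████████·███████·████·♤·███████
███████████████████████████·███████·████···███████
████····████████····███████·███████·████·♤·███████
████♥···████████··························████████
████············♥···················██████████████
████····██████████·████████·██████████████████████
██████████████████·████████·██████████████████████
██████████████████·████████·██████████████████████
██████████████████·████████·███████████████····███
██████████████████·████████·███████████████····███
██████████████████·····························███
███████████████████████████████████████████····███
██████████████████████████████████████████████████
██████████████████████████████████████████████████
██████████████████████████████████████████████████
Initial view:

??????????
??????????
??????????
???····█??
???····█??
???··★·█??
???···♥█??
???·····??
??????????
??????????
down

??????????
??????????
???····█??
???····█??
???····█??
???··★♥█??
???·····??
???····█??
??????????
??????????

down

??????????
???····█??
???····█??
???····█??
???···♥█??
???··★··??
???····█??
???█████??
??????????
??????????

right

??????????
??····█???
??····█???
??····██??
??···♥██??
??···★··??
??····██??
??██████??
??????????
??????????

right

??????????
?····█????
?····█????
?····███??
?···♥███??
?····★··??
?····███??
?███████??
??????????
??????????

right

??????????
····█?????
····█?????
····████??
···♥████??
·····★··??
····████??
████████??
??????????
??????????

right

??????????
···█??????
···█??????
···█████??
··♥█████??
·····★··??
···█████??
████████??
??????????
??????????

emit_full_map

····█????
····█????
····█████
···♥█████
······★··
····█████
█████████

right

??????????
··█???????
··█???????
··██████??
·♥██████??
·····★··??
··██████??
████████??
??????????
??????????

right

??????????
·█????????
·█????????
·███████??
♥███████??
·····★··??
·███████??
████████??
??????????
??????????

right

??????????
█?????????
█?????????
████████??
████████??
·····★··??
████████??
████████??
??????????
??????????

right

??????????
??????????
??????????
████████??
████████??
·····★··??
████████??
████████??
??????????
??????????

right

??????????
??????????
??????????
████████??
████████??
·····★··??
████████??
████████??
??????????
??????????

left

??????????
??????????
??????????
█████████?
█████████?
·····★···?
█████████?
█████████?
??????????
??????????

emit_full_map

····█?????????
····█?????????
····██████████
···♥██████████
··········★···
····██████████
██████████████


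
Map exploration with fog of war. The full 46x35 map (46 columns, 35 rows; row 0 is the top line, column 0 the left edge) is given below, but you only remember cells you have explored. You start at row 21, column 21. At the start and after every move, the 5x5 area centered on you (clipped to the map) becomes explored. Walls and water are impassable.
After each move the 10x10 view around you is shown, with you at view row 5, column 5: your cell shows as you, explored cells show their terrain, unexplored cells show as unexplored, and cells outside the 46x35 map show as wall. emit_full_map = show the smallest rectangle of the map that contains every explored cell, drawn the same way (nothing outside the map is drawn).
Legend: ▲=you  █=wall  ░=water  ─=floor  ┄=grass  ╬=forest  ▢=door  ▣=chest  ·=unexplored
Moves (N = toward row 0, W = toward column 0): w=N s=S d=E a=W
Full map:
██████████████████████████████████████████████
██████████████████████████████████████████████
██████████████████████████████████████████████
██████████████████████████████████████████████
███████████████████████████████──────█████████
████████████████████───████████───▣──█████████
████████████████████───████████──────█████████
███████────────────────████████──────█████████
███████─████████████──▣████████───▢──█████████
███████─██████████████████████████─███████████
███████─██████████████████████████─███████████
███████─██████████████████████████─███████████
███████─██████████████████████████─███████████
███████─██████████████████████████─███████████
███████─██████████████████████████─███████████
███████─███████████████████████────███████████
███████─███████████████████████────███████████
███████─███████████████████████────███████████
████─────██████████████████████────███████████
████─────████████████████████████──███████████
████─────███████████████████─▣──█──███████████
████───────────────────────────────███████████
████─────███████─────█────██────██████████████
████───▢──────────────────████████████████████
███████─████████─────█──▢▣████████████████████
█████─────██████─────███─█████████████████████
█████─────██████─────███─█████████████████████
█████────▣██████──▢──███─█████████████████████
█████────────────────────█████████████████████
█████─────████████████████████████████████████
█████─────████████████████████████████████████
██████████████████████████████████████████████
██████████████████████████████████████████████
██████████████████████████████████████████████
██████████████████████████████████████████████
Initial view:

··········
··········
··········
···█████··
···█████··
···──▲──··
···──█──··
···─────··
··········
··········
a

··········
··········
··········
···██████·
···██████·
···──▲───·
···───█──·
···──────·
··········
··········

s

··········
··········
···██████·
···██████·
···──────·
···──▲█──·
···──────·
···───█─··
··········
··········

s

··········
···██████·
···██████·
···──────·
···───█──·
···──▲───·
···───█─··
···───██··
··········
··········

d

··········
··██████··
··██████··
··──────··
··───█──··
··───▲──··
··───█──··
··───███··
··········
··········

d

··········
·██████···
·██████···
·───────··
·───█───··
·────▲──··
·───█──▢··
·───███─··
··········
··········

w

··········
··········
·██████···
·███████··
·───────··
·───█▲──··
·───────··
·───█──▢··
·───███─··
··········

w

··········
··········
··········
·███████··
·███████··
·────▲──··
·───█───··
·───────··
·───█──▢··
·───███─··

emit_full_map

███████
███████
────▲──
───█───
───────
───█──▢
───███─

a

··········
··········
··········
··███████·
··███████·
··───▲───·
··───█───·
··───────·
··───█──▢·
··───███─·

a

··········
··········
··········
···███████
···███████
···──▲────
···───█───
···───────
···───█──▢
···───███─

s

··········
··········
···███████
···███████
···───────
···──▲█───
···───────
···───█──▢
···───███─
··········

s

··········
···███████
···███████
···───────
···───█───
···──▲────
···───█──▢
···───███─
··········
··········

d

··········
··███████·
··███████·
··───────·
··───█───·
··───▲───·
··───█──▢·
··───███─·
··········
··········

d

··········
·███████··
·███████··
·───────··
·───█───··
·────▲──··
·───█──▢··
·───███─··
··········
··········

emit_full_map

███████
███████
───────
───█───
────▲──
───█──▢
───███─

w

··········
··········
·███████··
·███████··
·───────··
·───█▲──··
·───────··
·───█──▢··
·───███─··
··········

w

··········
··········
··········
·███████··
·███████··
·────▲──··
·───█───··
·───────··
·───█──▢··
·───███─··

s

··········
··········
·███████··
·███████··
·───────··
·───█▲──··
·───────··
·───█──▢··
·───███─··
··········
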